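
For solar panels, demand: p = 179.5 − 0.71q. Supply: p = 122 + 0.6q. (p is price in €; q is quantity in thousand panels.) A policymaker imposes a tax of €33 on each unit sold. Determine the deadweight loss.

€415.65 thousand

Competitive equilibrium: 179.5 − 0.71q = 122 + 0.6q → q* = 43.8931, p* = 148.3359.
With the tax, the buyer price exceeds the seller price by 33: (179.5 − 0.71q) − (122 + 0.6q) = 33 → q' = 18.7023.
Δq = 43.8931 − 18.7023 = 25.1908; the wedge equals the tax, 33.
DWL = ½ × 25.1908 × 33 = €415.65 thousand.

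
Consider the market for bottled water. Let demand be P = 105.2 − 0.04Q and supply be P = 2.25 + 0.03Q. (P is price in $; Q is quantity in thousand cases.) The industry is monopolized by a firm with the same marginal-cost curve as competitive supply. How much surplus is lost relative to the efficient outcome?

Competitive equilibrium: 105.2 − 0.04Q = 2.25 + 0.03Q → Q* = 1470.71429, P* = 46.37143.
Marginal revenue: MR = 105.2 − 0.08Q. Set MR = MC: 105.2 − 0.08Q = 2.25 + 0.03Q → Q_m = 935.90909.
Price P_m = 105.2 − 0.04·935.90909 = 67.76364; MC(Q_m) = 2.25 + 0.03·935.90909 = 30.32727.
Competitive Q* = 1470.71429, so ΔQ = 534.8052; wedge = 67.76364 − 30.32727 = 37.43637.
DWL = ½ × 534.8052 × 37.43637 = $10010.58 thousand.

$10010.58 thousand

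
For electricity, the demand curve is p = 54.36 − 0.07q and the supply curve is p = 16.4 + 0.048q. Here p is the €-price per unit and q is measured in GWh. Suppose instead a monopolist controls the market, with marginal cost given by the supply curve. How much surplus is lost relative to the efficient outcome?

€846.49

Competitive equilibrium: 54.36 − 0.07q = 16.4 + 0.048q → q* = 321.6949, p* = 31.8414.
Marginal revenue: MR = 54.36 − 0.14q. Set MR = MC: 54.36 − 0.14q = 16.4 + 0.048q → q_m = 201.9149.
Price p_m = 54.36 − 0.07·201.9149 = 40.226; MC(q_m) = 16.4 + 0.048·201.9149 = 26.0919.
Competitive q* = 321.6949, so Δq = 119.78; wedge = 40.226 − 26.0919 = 14.1341.
DWL = ½ × 119.78 × 14.1341 = €846.49.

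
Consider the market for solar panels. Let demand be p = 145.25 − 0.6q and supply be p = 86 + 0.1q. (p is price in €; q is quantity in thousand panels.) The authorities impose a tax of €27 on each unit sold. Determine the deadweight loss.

€520.71 thousand

Competitive equilibrium: 145.25 − 0.6q = 86 + 0.1q → q* = 84.64286, p* = 94.46429.
With the tax, the buyer price exceeds the seller price by 27: (145.25 − 0.6q) − (86 + 0.1q) = 27 → q' = 46.07143.
Δq = 84.64286 − 46.07143 = 38.57143; the wedge equals the tax, 27.
Welfare loss = ½ × 38.57143 × 27 = €520.71 thousand.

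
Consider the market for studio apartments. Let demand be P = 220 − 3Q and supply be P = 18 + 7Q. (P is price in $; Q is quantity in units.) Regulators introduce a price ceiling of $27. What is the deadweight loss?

$1788.75

Competitive equilibrium: 220 − 3Q = 18 + 7Q → Q* = 20.2, P* = 159.4.
At the ceiling P = 27, quantity supplied = (27 − 18)/7 = 1.2857.
Willingness to pay at Q' = 1.2857: 220 − 3·1.2857 = 216.1429.
ΔQ = 20.2 − 1.2857 = 18.9143; wedge = 216.1429 − 27 = 189.1429.
DWL = ½ × 18.9143 × 189.1429 = $1788.75.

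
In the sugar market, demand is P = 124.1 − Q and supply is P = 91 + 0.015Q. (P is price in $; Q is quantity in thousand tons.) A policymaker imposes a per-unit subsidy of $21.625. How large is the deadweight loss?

$230.36 thousand

Competitive equilibrium: 124.1 − Q = 91 + 0.015Q → Q* = 32.61084, P* = 91.48916.
The subsidy lowers effective supply by 21.625: P = 69.375 + 0.015Q.
New quantity: 124.1 − Q = 69.375 + 0.015Q → Q' = 53.91626.
Overproduction ΔQ = 53.91626 − 32.61084 = 21.30542; wedge = subsidy = 21.625.
Deadweight loss = ½ × 21.30542 × 21.625 = $230.36 thousand.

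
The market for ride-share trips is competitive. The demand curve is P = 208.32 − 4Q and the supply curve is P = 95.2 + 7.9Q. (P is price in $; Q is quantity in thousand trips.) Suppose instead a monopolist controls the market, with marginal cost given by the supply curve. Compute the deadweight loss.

Competitive equilibrium: 208.32 − 4Q = 95.2 + 7.9Q → Q* = 9.5059, P* = 170.2965.
Marginal revenue: MR = 208.32 − 8Q. Set MR = MC: 208.32 − 8Q = 95.2 + 7.9Q → Q_m = 7.1145.
Price P_m = 208.32 − 4·7.1145 = 179.862; MC(Q_m) = 95.2 + 7.9·7.1145 = 151.4046.
Competitive Q* = 9.5059, so ΔQ = 2.3914; wedge = 179.862 − 151.4046 = 28.4574.
The triangle = ½ × 2.3914 × 28.4574 = $34.03 thousand.

$34.03 thousand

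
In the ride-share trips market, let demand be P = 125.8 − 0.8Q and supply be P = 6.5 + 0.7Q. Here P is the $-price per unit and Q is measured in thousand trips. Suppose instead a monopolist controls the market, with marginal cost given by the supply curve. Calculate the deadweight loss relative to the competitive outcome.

Competitive equilibrium: 125.8 − 0.8Q = 6.5 + 0.7Q → Q* = 79.5333, P* = 62.1733.
Marginal revenue: MR = 125.8 − 1.6Q. Set MR = MC: 125.8 − 1.6Q = 6.5 + 0.7Q → Q_m = 51.8696.
Price P_m = 125.8 − 0.8·51.8696 = 84.3043; MC(Q_m) = 6.5 + 0.7·51.8696 = 42.8087.
Competitive Q* = 79.5333, so ΔQ = 27.6637; wedge = 84.3043 − 42.8087 = 41.4956.
DWL = ½ × 27.6637 × 41.4956 = $573.96 thousand.

$573.96 thousand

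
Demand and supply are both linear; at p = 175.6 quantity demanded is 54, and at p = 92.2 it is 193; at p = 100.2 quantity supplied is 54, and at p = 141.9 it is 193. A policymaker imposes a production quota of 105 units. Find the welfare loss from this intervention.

483.47

Demand slope = (92.2 − 175.6)/(193 − 54) = −0.6, so p = 208 − 0.6q.
Supply slope = (141.9 − 100.2)/(193 − 54) = 0.3, so p = 84 + 0.3q.
Competitive equilibrium: 208 − 0.6q = 84 + 0.3q → q* = 137.7778, p* = 125.3333.
At q = 105: demand price = 208 − 0.6·105 = 145; supply price = 84 + 0.3·105 = 115.5.
Δq = 137.7778 − 105 = 32.7778; wedge = 145 − 115.5 = 29.5.
Welfare loss = ½ × 32.7778 × 29.5 = 483.47.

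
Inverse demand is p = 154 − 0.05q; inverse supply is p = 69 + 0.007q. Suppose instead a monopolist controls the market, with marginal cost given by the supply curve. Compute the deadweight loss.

Competitive equilibrium: 154 − 0.05q = 69 + 0.007q → q* = 1491.22807, p* = 79.4386.
Marginal revenue: MR = 154 − 0.1q. Set MR = MC: 154 − 0.1q = 69 + 0.007q → q_m = 794.39252.
Price p_m = 154 − 0.05·794.39252 = 114.28037; MC(q_m) = 69 + 0.007·794.39252 = 74.56075.
Competitive q* = 1491.22807, so Δq = 696.83555; wedge = 114.28037 − 74.56075 = 39.71962.
DWL = ½ × 696.83555 × 39.71962 = 13839.02.

13839.02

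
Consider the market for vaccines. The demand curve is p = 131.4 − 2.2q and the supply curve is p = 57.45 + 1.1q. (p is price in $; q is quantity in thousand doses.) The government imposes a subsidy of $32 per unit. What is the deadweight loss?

Competitive equilibrium: 131.4 − 2.2q = 57.45 + 1.1q → q* = 22.4091, p* = 82.1.
The subsidy lowers effective supply by 32: p = 25.45 + 1.1q.
New quantity: 131.4 − 2.2q = 25.45 + 1.1q → q' = 32.1061.
Overproduction Δq = 32.1061 − 22.4091 = 9.697; wedge = subsidy = 32.
Welfare loss = ½ × 9.697 × 32 = $155.15 thousand.

$155.15 thousand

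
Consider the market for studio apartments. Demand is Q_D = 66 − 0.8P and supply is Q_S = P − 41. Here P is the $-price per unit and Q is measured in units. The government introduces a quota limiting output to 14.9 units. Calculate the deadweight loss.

In inverse form: demand P = 82.5 − 1.25Q, supply P = 41 + Q.
Competitive equilibrium: 82.5 − 1.25Q = 41 + Q → Q* = 18.4444, P* = 59.4444.
At Q = 14.9: demand price = 82.5 − 1.25·14.9 = 63.875; supply price = 41 + 1·14.9 = 55.9.
ΔQ = 18.4444 − 14.9 = 3.5444; wedge = 63.875 − 55.9 = 7.975.
DWL = ½ × 3.5444 × 7.975 = $14.13.

$14.13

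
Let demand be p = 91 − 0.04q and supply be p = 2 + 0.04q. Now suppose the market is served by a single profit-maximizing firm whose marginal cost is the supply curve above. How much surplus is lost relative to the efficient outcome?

5500.69

Competitive equilibrium: 91 − 0.04q = 2 + 0.04q → q* = 1112.5, p* = 46.5.
Marginal revenue: MR = 91 − 0.08q. Set MR = MC: 91 − 0.08q = 2 + 0.04q → q_m = 741.66667.
Price p_m = 91 − 0.04·741.66667 = 61.33333; MC(q_m) = 2 + 0.04·741.66667 = 31.66667.
Competitive q* = 1112.5, so Δq = 370.83333; wedge = 61.33333 − 31.66667 = 29.66666.
DWL = ½ × 370.83333 × 29.66666 = 5500.69.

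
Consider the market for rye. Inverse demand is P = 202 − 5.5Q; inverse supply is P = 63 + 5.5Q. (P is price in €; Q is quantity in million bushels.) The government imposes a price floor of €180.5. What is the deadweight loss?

Competitive equilibrium: 202 − 5.5Q = 63 + 5.5Q → Q* = 12.6364, P* = 132.5.
At the floor P = 180.5, quantity demanded = (202 − 180.5)/5.5 = 3.9091.
Sellers' marginal cost at Q' = 3.9091: 63 + 5.5·3.9091 = 84.5001.
ΔQ = 12.6364 − 3.9091 = 8.7273; wedge = 180.5 − 84.5001 = 95.9999.
Welfare loss = ½ × 8.7273 × 95.9999 = €418.91 million.

€418.91 million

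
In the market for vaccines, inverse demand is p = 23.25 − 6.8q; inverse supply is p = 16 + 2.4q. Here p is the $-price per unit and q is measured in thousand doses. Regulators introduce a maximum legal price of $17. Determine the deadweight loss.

$0.63 thousand

Competitive equilibrium: 23.25 − 6.8q = 16 + 2.4q → q* = 0.788, p* = 17.8913.
At the ceiling p = 17, quantity supplied = (17 − 16)/2.4 = 0.4167.
Willingness to pay at q' = 0.4167: 23.25 − 6.8·0.4167 = 20.4164.
Δq = 0.788 − 0.4167 = 0.3713; wedge = 20.4164 − 17 = 3.4164.
Welfare loss = ½ × 0.3713 × 3.4164 = $0.63 thousand.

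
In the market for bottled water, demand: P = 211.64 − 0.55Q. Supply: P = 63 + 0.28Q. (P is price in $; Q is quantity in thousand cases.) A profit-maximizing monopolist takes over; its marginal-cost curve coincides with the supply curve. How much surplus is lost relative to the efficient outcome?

Competitive equilibrium: 211.64 − 0.55Q = 63 + 0.28Q → Q* = 179.08434, P* = 113.14361.
Marginal revenue: MR = 211.64 − 1.1Q. Set MR = MC: 211.64 − 1.1Q = 63 + 0.28Q → Q_m = 107.71014.
Price P_m = 211.64 − 0.55·107.71014 = 152.39942; MC(Q_m) = 63 + 0.28·107.71014 = 93.15884.
Competitive Q* = 179.08434, so ΔQ = 71.3742; wedge = 152.39942 − 93.15884 = 59.24058.
Welfare loss = ½ × 71.3742 × 59.24058 = $2114.12 thousand.

$2114.12 thousand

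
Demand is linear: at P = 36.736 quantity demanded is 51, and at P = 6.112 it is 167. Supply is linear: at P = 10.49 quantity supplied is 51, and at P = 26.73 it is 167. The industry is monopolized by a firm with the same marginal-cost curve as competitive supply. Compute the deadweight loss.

Demand slope = (6.112 − 36.736)/(167 − 51) = −0.264, so P = 50.2 − 0.264Q.
Supply slope = (26.73 − 10.49)/(167 − 51) = 0.14, so P = 3.35 + 0.14Q.
Competitive equilibrium: 50.2 − 0.264Q = 3.35 + 0.14Q → Q* = 115.9653, P* = 19.5851.
Marginal revenue: MR = 50.2 − 0.528Q. Set MR = MC: 50.2 − 0.528Q = 3.35 + 0.14Q → Q_m = 70.1347.
Price P_m = 50.2 − 0.264·70.1347 = 31.6844; MC(Q_m) = 3.35 + 0.14·70.1347 = 13.1689.
Competitive Q* = 115.9653, so ΔQ = 45.8306; wedge = 31.6844 − 13.1689 = 18.5155.
Welfare loss = ½ × 45.8306 × 18.5155 = 424.29.

424.29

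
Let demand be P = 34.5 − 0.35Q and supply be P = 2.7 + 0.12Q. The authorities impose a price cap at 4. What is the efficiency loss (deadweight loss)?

Competitive equilibrium: 34.5 − 0.35Q = 2.7 + 0.12Q → Q* = 67.6596, P* = 10.8191.
At the ceiling P = 4, quantity supplied = (4 − 2.7)/0.12 = 10.8333.
Willingness to pay at Q' = 10.8333: 34.5 − 0.35·10.8333 = 30.7083.
ΔQ = 67.6596 − 10.8333 = 56.8263; wedge = 30.7083 − 4 = 26.7083.
Welfare loss = ½ × 56.8263 × 26.7083 = 758.87.

758.87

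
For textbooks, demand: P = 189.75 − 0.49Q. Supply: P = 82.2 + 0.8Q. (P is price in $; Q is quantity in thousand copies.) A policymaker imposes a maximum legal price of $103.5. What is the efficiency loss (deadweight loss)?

$2077.05 thousand

Competitive equilibrium: 189.75 − 0.49Q = 82.2 + 0.8Q → Q* = 83.3721, P* = 148.8977.
At the ceiling P = 103.5, quantity supplied = (103.5 − 82.2)/0.8 = 26.625.
Willingness to pay at Q' = 26.625: 189.75 − 0.49·26.625 = 176.7038.
ΔQ = 83.3721 − 26.625 = 56.7471; wedge = 176.7038 − 103.5 = 73.2038.
Welfare loss = ½ × 56.7471 × 73.2038 = $2077.05 thousand.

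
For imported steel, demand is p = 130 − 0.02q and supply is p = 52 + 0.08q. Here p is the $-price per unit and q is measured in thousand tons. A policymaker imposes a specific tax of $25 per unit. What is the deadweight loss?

Competitive equilibrium: 130 − 0.02q = 52 + 0.08q → q* = 780, p* = 114.4.
With the tax, the buyer price exceeds the seller price by 25: (130 − 0.02q) − (52 + 0.08q) = 25 → q' = 530.
Δq = 780 − 530 = 250; the wedge equals the tax, 25.
DWL = ½ × 250 × 25 = $3125 thousand.

$3125 thousand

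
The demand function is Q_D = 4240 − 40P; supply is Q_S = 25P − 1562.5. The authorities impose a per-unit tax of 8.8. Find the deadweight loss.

In inverse form: demand P = 106 − 0.025Q, supply P = 62.5 + 0.04Q.
Competitive equilibrium: 106 − 0.025Q = 62.5 + 0.04Q → Q* = 669.2308, P* = 89.2692.
With the tax, the buyer price exceeds the seller price by 8.8: (106 − 0.025Q) − (62.5 + 0.04Q) = 8.8 → Q' = 533.8462.
ΔQ = 669.2308 − 533.8462 = 135.3846; the wedge equals the tax, 8.8.
DWL = ½ × 135.3846 × 8.8 = 595.69.

595.69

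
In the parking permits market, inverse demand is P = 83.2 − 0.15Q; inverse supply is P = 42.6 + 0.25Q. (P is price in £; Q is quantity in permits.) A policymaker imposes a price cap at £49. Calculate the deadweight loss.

£1152.162

Competitive equilibrium: 83.2 − 0.15Q = 42.6 + 0.25Q → Q* = 101.5, P* = 67.975.
At the ceiling P = 49, quantity supplied = (49 − 42.6)/0.25 = 25.6.
Willingness to pay at Q' = 25.6: 83.2 − 0.15·25.6 = 79.36.
ΔQ = 101.5 − 25.6 = 75.9; wedge = 79.36 − 49 = 30.36.
Deadweight loss = ½ × 75.9 × 30.36 = £1152.162.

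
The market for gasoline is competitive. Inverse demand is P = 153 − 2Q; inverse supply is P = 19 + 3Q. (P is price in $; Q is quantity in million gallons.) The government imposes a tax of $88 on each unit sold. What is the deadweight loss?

$774.40 million

Competitive equilibrium: 153 − 2Q = 19 + 3Q → Q* = 26.8, P* = 99.4.
With the tax, the buyer price exceeds the seller price by 88: (153 − 2Q) − (19 + 3Q) = 88 → Q' = 9.2.
ΔQ = 26.8 − 9.2 = 17.6; the wedge equals the tax, 88.
Welfare loss = ½ × 17.6 × 88 = $774.40 million.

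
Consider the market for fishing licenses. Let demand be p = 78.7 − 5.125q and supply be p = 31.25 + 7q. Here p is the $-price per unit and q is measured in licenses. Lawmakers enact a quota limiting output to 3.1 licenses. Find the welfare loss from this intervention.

$4.01

Competitive equilibrium: 78.7 − 5.125q = 31.25 + 7q → q* = 3.9134, p* = 58.6438.
At q = 3.1: demand price = 78.7 − 5.125·3.1 = 62.8125; supply price = 31.25 + 7·3.1 = 52.95.
Δq = 3.9134 − 3.1 = 0.8134; wedge = 62.8125 − 52.95 = 9.8625.
Deadweight loss = ½ × 0.8134 × 9.8625 = $4.01.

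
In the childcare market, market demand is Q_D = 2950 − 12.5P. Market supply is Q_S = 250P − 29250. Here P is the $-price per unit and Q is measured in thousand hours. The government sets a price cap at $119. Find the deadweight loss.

In inverse form: demand P = 236 − 0.08Q, supply P = 117 + 0.004Q.
Competitive equilibrium: 236 − 0.08Q = 117 + 0.004Q → Q* = 1416.6667, P* = 122.6667.
At the ceiling P = 119, quantity supplied = (119 − 117)/0.004 = 500.
Willingness to pay at Q' = 500: 236 − 0.08·500 = 196.
ΔQ = 1416.6667 − 500 = 916.6667; wedge = 196 − 119 = 77.
Deadweight loss = ½ × 916.6667 × 77 = $35291.67 thousand.

$35291.67 thousand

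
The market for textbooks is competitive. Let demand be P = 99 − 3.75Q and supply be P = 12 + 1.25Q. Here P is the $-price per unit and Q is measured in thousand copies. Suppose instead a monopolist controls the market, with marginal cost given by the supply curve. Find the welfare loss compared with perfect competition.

$139.02 thousand

Competitive equilibrium: 99 − 3.75Q = 12 + 1.25Q → Q* = 17.4, P* = 33.75.
Marginal revenue: MR = 99 − 7.5Q. Set MR = MC: 99 − 7.5Q = 12 + 1.25Q → Q_m = 9.9429.
Price P_m = 99 − 3.75·9.9429 = 61.7141; MC(Q_m) = 12 + 1.25·9.9429 = 24.4286.
Competitive Q* = 17.4, so ΔQ = 7.4571; wedge = 61.7141 − 24.4286 = 37.2855.
Welfare loss = ½ × 7.4571 × 37.2855 = $139.02 thousand.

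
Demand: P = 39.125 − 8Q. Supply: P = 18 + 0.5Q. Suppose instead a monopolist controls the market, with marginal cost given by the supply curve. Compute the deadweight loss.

6.17

Competitive equilibrium: 39.125 − 8Q = 18 + 0.5Q → Q* = 2.4853, P* = 19.2426.
Marginal revenue: MR = 39.125 − 16Q. Set MR = MC: 39.125 − 16Q = 18 + 0.5Q → Q_m = 1.2803.
Price P_m = 39.125 − 8·1.2803 = 28.8826; MC(Q_m) = 18 + 0.5·1.2803 = 18.6402.
Competitive Q* = 2.4853, so ΔQ = 1.205; wedge = 28.8826 − 18.6402 = 10.2424.
Welfare loss = ½ × 1.205 × 10.2424 = 6.17.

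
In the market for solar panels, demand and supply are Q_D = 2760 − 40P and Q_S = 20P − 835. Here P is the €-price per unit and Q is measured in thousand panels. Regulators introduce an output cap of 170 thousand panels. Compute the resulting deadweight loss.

In inverse form: demand P = 69 − 0.025Q, supply P = 41.75 + 0.05Q.
Competitive equilibrium: 69 − 0.025Q = 41.75 + 0.05Q → Q* = 363.3333, P* = 59.9167.
At Q = 170: demand price = 69 − 0.025·170 = 64.75; supply price = 41.75 + 0.05·170 = 50.25.
ΔQ = 363.3333 − 170 = 193.3333; wedge = 64.75 − 50.25 = 14.5.
The triangle = ½ × 193.3333 × 14.5 = €1401.67 thousand.

€1401.67 thousand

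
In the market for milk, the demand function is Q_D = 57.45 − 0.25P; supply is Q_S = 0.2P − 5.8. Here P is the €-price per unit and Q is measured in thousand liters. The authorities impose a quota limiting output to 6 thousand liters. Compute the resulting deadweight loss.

In inverse form: demand P = 229.8 − 4Q, supply P = 29 + 5Q.
Competitive equilibrium: 229.8 − 4Q = 29 + 5Q → Q* = 22.31111, P* = 140.55556.
At Q = 6: demand price = 229.8 − 4·6 = 205.8; supply price = 29 + 5·6 = 59.
ΔQ = 22.31111 − 6 = 16.31111; wedge = 205.8 − 59 = 146.8.
DWL = ½ × 16.31111 × 146.8 = €1197.24 thousand.

€1197.24 thousand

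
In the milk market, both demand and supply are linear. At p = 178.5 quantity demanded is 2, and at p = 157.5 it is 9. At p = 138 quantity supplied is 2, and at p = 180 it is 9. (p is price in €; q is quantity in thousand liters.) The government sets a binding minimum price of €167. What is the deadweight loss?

€2 thousand

Demand slope = (157.5 − 178.5)/(9 − 2) = −3, so p = 184.5 − 3q.
Supply slope = (180 − 138)/(9 − 2) = 6, so p = 126 + 6q.
Competitive equilibrium: 184.5 − 3q = 126 + 6q → q* = 6.5, p* = 165.
At the floor p = 167, quantity demanded = (184.5 − 167)/3 = 5.8333.
Sellers' marginal cost at q' = 5.8333: 126 + 6·5.8333 = 160.9998.
Δq = 6.5 − 5.8333 = 0.6667; wedge = 167 − 160.9998 = 6.0002.
DWL = ½ × 0.6667 × 6.0002 = €2 thousand.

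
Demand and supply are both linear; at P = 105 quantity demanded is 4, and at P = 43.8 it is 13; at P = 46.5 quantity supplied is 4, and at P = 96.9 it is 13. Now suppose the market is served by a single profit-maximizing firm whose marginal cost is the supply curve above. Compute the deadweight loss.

59.10

Demand slope = (43.8 − 105)/(13 − 4) = −6.8, so P = 132.2 − 6.8Q.
Supply slope = (96.9 − 46.5)/(13 − 4) = 5.6, so P = 24.1 + 5.6Q.
Competitive equilibrium: 132.2 − 6.8Q = 24.1 + 5.6Q → Q* = 8.7177, P* = 72.9194.
Marginal revenue: MR = 132.2 − 13.6Q. Set MR = MC: 132.2 − 13.6Q = 24.1 + 5.6Q → Q_m = 5.6302.
Price P_m = 132.2 − 6.8·5.6302 = 93.9146; MC(Q_m) = 24.1 + 5.6·5.6302 = 55.6291.
Competitive Q* = 8.7177, so ΔQ = 3.0875; wedge = 93.9146 − 55.6291 = 38.2855.
The triangle = ½ × 3.0875 × 38.2855 = 59.10.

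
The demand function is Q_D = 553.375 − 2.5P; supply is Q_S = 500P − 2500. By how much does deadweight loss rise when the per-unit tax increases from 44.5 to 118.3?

14943.58

In inverse form: demand P = 221.35 − 0.4Q, supply P = 5 + 0.002Q.
Competitive equilibrium: 221.35 − 0.4Q = 5 + 0.002Q → Q* = 538.1841, P* = 6.0764.
For a per-unit tax t: ΔQ = t/0.402, so DWL = ½·t·(t/0.402) = t²/0.804.
At t = 44.5: DWL = 2462.998. At t = 118.3: DWL = 17406.58.
Increase = 17406.58 − 2462.998 = 14943.58.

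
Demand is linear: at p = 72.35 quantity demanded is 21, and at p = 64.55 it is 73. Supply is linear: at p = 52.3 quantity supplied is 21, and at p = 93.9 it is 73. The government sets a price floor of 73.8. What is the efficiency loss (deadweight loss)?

449.78

Demand slope = (64.55 − 72.35)/(73 − 21) = −0.15, so p = 75.5 − 0.15q.
Supply slope = (93.9 − 52.3)/(73 − 21) = 0.8, so p = 35.5 + 0.8q.
Competitive equilibrium: 75.5 − 0.15q = 35.5 + 0.8q → q* = 42.10526, p* = 69.18421.
At the floor p = 73.8, quantity demanded = (75.5 − 73.8)/0.15 = 11.33333.
Sellers' marginal cost at q' = 11.33333: 35.5 + 0.8·11.33333 = 44.56666.
Δq = 42.10526 − 11.33333 = 30.77193; wedge = 73.8 − 44.56666 = 29.23334.
Welfare loss = ½ × 30.77193 × 29.23334 = 449.78.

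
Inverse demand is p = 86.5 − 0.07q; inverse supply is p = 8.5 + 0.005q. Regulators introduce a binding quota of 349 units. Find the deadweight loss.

Competitive equilibrium: 86.5 − 0.07q = 8.5 + 0.005q → q* = 1040, p* = 13.7.
At q = 349: demand price = 86.5 − 0.07·349 = 62.07; supply price = 8.5 + 0.005·349 = 10.245.
Δq = 1040 − 349 = 691; wedge = 62.07 − 10.245 = 51.825.
DWL = ½ × 691 × 51.825 = 17905.54.

17905.54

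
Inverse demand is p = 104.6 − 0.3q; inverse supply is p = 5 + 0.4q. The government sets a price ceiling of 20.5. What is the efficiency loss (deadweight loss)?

Competitive equilibrium: 104.6 − 0.3q = 5 + 0.4q → q* = 142.28571, p* = 61.91429.
At the ceiling p = 20.5, quantity supplied = (20.5 − 5)/0.4 = 38.75.
Willingness to pay at q' = 38.75: 104.6 − 0.3·38.75 = 92.975.
Δq = 142.28571 − 38.75 = 103.53571; wedge = 92.975 − 20.5 = 72.475.
Welfare loss = ½ × 103.53571 × 72.475 = 3751.88.

3751.88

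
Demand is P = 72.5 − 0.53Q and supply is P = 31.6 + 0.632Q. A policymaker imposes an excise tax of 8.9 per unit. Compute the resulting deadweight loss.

34.08

Competitive equilibrium: 72.5 − 0.53Q = 31.6 + 0.632Q → Q* = 35.1979, P* = 53.8451.
With the tax, the buyer price exceeds the seller price by 8.9: (72.5 − 0.53Q) − (31.6 + 0.632Q) = 8.9 → Q' = 27.5387.
ΔQ = 35.1979 − 27.5387 = 7.6592; the wedge equals the tax, 8.9.
Welfare loss = ½ × 7.6592 × 8.9 = 34.08.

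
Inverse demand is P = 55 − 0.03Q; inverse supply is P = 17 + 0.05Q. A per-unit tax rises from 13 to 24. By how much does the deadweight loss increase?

Competitive equilibrium: 55 − 0.03Q = 17 + 0.05Q → Q* = 475, P* = 40.75.
For a per-unit tax t: ΔQ = t/0.08, so DWL = ½·t·(t/0.08) = t²/0.16.
At t = 13: DWL = 1056.25. At t = 24: DWL = 3600.
Increase = 3600 − 1056.25 = 2543.75.

2543.75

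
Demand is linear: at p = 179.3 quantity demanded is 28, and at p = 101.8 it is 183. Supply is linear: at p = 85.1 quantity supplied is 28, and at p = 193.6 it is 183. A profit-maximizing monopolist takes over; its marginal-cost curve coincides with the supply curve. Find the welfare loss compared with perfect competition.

588.70

Demand slope = (101.8 − 179.3)/(183 − 28) = −0.5, so p = 193.3 − 0.5q.
Supply slope = (193.6 − 85.1)/(183 − 28) = 0.7, so p = 65.5 + 0.7q.
Competitive equilibrium: 193.3 − 0.5q = 65.5 + 0.7q → q* = 106.5, p* = 140.05.
Marginal revenue: MR = 193.3 − q. Set MR = MC: 193.3 − q = 65.5 + 0.7q → q_m = 75.1765.
Price p_m = 193.3 − 0.5·75.1765 = 155.7118; MC(q_m) = 65.5 + 0.7·75.1765 = 118.1236.
Competitive q* = 106.5, so Δq = 31.3235; wedge = 155.7118 − 118.1236 = 37.5882.
Welfare loss = ½ × 31.3235 × 37.5882 = 588.70.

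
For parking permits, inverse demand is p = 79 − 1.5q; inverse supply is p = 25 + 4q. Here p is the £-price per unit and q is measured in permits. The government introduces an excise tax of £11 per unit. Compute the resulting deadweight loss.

Competitive equilibrium: 79 − 1.5q = 25 + 4q → q* = 9.8182, p* = 64.2727.
With the tax, the buyer price exceeds the seller price by 11: (79 − 1.5q) − (25 + 4q) = 11 → q' = 7.8182.
Δq = 9.8182 − 7.8182 = 2; the wedge equals the tax, 11.
Welfare loss = ½ × 2 × 11 = £11.

£11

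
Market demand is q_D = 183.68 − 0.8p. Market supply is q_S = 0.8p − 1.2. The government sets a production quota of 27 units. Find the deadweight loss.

In inverse form: demand p = 229.6 − 1.25q, supply p = 1.5 + 1.25q.
Competitive equilibrium: 229.6 − 1.25q = 1.5 + 1.25q → q* = 91.24, p* = 115.55.
At q = 27: demand price = 229.6 − 1.25·27 = 195.85; supply price = 1.5 + 1.25·27 = 35.25.
Δq = 91.24 − 27 = 64.24; wedge = 195.85 − 35.25 = 160.6.
The triangle = ½ × 64.24 × 160.6 = 5158.472.

5158.472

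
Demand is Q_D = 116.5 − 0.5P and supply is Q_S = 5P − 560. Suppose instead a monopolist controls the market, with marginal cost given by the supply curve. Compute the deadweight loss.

In inverse form: demand P = 233 − 2Q, supply P = 112 + 0.2Q.
Competitive equilibrium: 233 − 2Q = 112 + 0.2Q → Q* = 55, P* = 123.
Marginal revenue: MR = 233 − 4Q. Set MR = MC: 233 − 4Q = 112 + 0.2Q → Q_m = 28.8095.
Price P_m = 233 − 2·28.8095 = 175.381; MC(Q_m) = 112 + 0.2·28.8095 = 117.7619.
Competitive Q* = 55, so ΔQ = 26.1905; wedge = 175.381 − 117.7619 = 57.6191.
Deadweight loss = ½ × 26.1905 × 57.6191 = 754.54.

754.54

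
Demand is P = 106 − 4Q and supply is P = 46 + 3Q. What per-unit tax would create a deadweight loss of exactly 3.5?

7

Competitive equilibrium: 106 − 4Q = 46 + 3Q → Q* = 8.5714, P* = 71.7143.
A tax t gives ΔQ = t/7 and wedge t, so DWL = t²/14.
t²/14 = 3.5 → t² = 49 → t = 7.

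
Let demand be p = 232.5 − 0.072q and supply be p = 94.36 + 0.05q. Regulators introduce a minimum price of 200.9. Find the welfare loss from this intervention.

Competitive equilibrium: 232.5 − 0.072q = 94.36 + 0.05q → q* = 1132.29508, p* = 150.97475.
At the floor p = 200.9, quantity demanded = (232.5 − 200.9)/0.072 = 438.88889.
Sellers' marginal cost at q' = 438.88889: 94.36 + 0.05·438.88889 = 116.30444.
Δq = 1132.29508 − 438.88889 = 693.40619; wedge = 200.9 − 116.30444 = 84.59556.
Welfare loss = ½ × 693.40619 × 84.59556 = 29329.54.

29329.54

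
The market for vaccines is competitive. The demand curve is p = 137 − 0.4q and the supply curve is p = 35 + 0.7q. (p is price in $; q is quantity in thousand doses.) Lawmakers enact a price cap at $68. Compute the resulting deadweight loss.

$1142.87 thousand

Competitive equilibrium: 137 − 0.4q = 35 + 0.7q → q* = 92.72727, p* = 99.90909.
At the ceiling p = 68, quantity supplied = (68 − 35)/0.7 = 47.14286.
Willingness to pay at q' = 47.14286: 137 − 0.4·47.14286 = 118.14286.
Δq = 92.72727 − 47.14286 = 45.58441; wedge = 118.14286 − 68 = 50.14286.
Deadweight loss = ½ × 45.58441 × 50.14286 = $1142.87 thousand.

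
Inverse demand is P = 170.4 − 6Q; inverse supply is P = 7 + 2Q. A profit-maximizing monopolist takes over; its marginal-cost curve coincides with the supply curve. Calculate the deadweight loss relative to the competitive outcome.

306.50

Competitive equilibrium: 170.4 − 6Q = 7 + 2Q → Q* = 20.425, P* = 47.85.
Marginal revenue: MR = 170.4 − 12Q. Set MR = MC: 170.4 − 12Q = 7 + 2Q → Q_m = 11.6714.
Price P_m = 170.4 − 6·11.6714 = 100.3716; MC(Q_m) = 7 + 2·11.6714 = 30.3428.
Competitive Q* = 20.425, so ΔQ = 8.7536; wedge = 100.3716 − 30.3428 = 70.0288.
The triangle = ½ × 8.7536 × 70.0288 = 306.50.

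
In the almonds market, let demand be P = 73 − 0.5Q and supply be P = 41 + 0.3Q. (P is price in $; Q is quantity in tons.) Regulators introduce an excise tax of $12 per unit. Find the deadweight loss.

$90

Competitive equilibrium: 73 − 0.5Q = 41 + 0.3Q → Q* = 40, P* = 53.
With the tax, the buyer price exceeds the seller price by 12: (73 − 0.5Q) − (41 + 0.3Q) = 12 → Q' = 25.
ΔQ = 40 − 25 = 15; the wedge equals the tax, 12.
DWL = ½ × 15 × 12 = $90.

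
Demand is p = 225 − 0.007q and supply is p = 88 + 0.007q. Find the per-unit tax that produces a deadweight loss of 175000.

70

Competitive equilibrium: 225 − 0.007q = 88 + 0.007q → q* = 9785.7143, p* = 156.5.
A tax t gives Δq = t/0.014 and wedge t, so DWL = t²/0.028.
t²/0.028 = 175000 → t² = 4900 → t = 70.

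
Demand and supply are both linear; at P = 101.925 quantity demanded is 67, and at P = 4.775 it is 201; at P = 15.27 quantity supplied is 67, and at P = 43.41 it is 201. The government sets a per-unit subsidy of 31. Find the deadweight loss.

513.90

Demand slope = (4.775 − 101.925)/(201 − 67) = −0.725, so P = 150.5 − 0.725Q.
Supply slope = (43.41 − 15.27)/(201 − 67) = 0.21, so P = 1.2 + 0.21Q.
Competitive equilibrium: 150.5 − 0.725Q = 1.2 + 0.21Q → Q* = 159.6791, P* = 34.7326.
The subsidy lowers effective supply by 31: P = 0.21Q − 29.8.
New quantity: 150.5 − 0.725Q = 0.21Q − 29.8 → Q' = 192.8342.
Overproduction ΔQ = 192.8342 − 159.6791 = 33.1551; wedge = subsidy = 31.
Welfare loss = ½ × 33.1551 × 31 = 513.90.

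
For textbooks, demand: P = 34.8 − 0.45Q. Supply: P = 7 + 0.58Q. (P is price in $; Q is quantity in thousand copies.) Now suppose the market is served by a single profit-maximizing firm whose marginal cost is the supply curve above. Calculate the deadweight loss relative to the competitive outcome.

Competitive equilibrium: 34.8 − 0.45Q = 7 + 0.58Q → Q* = 26.9903, P* = 22.6544.
Marginal revenue: MR = 34.8 − 0.9Q. Set MR = MC: 34.8 − 0.9Q = 7 + 0.58Q → Q_m = 18.7838.
Price P_m = 34.8 − 0.45·18.7838 = 26.3473; MC(Q_m) = 7 + 0.58·18.7838 = 17.8946.
Competitive Q* = 26.9903, so ΔQ = 8.2065; wedge = 26.3473 − 17.8946 = 8.4527.
DWL = ½ × 8.2065 × 8.4527 = $34.68 thousand.

$34.68 thousand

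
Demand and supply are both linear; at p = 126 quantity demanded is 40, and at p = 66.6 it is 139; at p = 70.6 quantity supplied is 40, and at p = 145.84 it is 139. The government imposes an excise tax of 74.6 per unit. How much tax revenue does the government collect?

Demand slope = (66.6 − 126)/(139 − 40) = −0.6, so p = 150 − 0.6q.
Supply slope = (145.84 − 70.6)/(139 − 40) = 0.76, so p = 40.2 + 0.76q.
Competitive equilibrium: 150 − 0.6q = 40.2 + 0.76q → q* = 80.73529, p* = 101.55882.
With the tax, the buyer price exceeds the seller price by 74.6: (150 − 0.6q) − (40.2 + 0.76q) = 74.6 → q' = 25.88235.
Tax revenue = 74.6 × 25.88235 = 1930.82.

1930.82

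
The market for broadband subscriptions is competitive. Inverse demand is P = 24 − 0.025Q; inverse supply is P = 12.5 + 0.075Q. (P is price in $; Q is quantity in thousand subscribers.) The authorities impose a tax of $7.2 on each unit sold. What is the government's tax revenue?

$309.60 thousand

Competitive equilibrium: 24 − 0.025Q = 12.5 + 0.075Q → Q* = 115, P* = 21.125.
With the tax, the buyer price exceeds the seller price by 7.2: (24 − 0.025Q) − (12.5 + 0.075Q) = 7.2 → Q' = 43.
Tax revenue = 7.2 × 43 = $309.60 thousand.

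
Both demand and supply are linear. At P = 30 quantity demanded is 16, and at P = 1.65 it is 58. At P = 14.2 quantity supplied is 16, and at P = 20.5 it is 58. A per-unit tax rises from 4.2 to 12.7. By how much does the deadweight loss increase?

87.06

Demand slope = (1.65 − 30)/(58 − 16) = −0.675, so P = 40.8 − 0.675Q.
Supply slope = (20.5 − 14.2)/(58 − 16) = 0.15, so P = 11.8 + 0.15Q.
Competitive equilibrium: 40.8 − 0.675Q = 11.8 + 0.15Q → Q* = 35.1515, P* = 17.0727.
For a per-unit tax t: ΔQ = t/0.825, so DWL = ½·t·(t/0.825) = t²/1.65.
At t = 4.2: DWL = 10.691. At t = 12.7: DWL = 97.752.
Increase = 97.752 − 10.691 = 87.06.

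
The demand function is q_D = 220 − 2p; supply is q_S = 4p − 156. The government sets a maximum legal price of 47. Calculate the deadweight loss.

In inverse form: demand p = 110 − 0.5q, supply p = 39 + 0.25q.
Competitive equilibrium: 110 − 0.5q = 39 + 0.25q → q* = 94.6667, p* = 62.6667.
At the ceiling p = 47, quantity supplied = (47 − 39)/0.25 = 32.
Willingness to pay at q' = 32: 110 − 0.5·32 = 94.
Δq = 94.6667 − 32 = 62.6667; wedge = 94 − 47 = 47.
The triangle = ½ × 62.6667 × 47 = 1472.67.

1472.67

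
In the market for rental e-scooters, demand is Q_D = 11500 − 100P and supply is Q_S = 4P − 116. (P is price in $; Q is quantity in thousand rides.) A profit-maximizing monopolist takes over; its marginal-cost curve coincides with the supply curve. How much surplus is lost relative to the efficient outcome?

In inverse form: demand P = 115 − 0.01Q, supply P = 29 + 0.25Q.
Competitive equilibrium: 115 − 0.01Q = 29 + 0.25Q → Q* = 330.7692, P* = 111.6923.
Marginal revenue: MR = 115 − 0.02Q. Set MR = MC: 115 − 0.02Q = 29 + 0.25Q → Q_m = 318.5185.
Price P_m = 115 − 0.01·318.5185 = 111.8148; MC(Q_m) = 29 + 0.25·318.5185 = 108.6296.
Competitive Q* = 330.7692, so ΔQ = 12.2507; wedge = 111.8148 − 108.6296 = 3.1852.
The triangle = ½ × 12.2507 × 3.1852 = $19.51 thousand.

$19.51 thousand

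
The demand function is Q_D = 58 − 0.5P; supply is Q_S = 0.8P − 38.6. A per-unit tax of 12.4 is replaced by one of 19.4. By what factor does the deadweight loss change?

2.448

In inverse form: demand P = 116 − 2Q, supply P = 48.25 + 1.25Q.
Competitive equilibrium: 116 − 2Q = 48.25 + 1.25Q → Q* = 20.8462, P* = 74.3077.
For a per-unit tax t: ΔQ = t/3.25, so DWL = ½·t·(t/3.25) = t²/6.5.
At t = 12.4: DWL = 23.655. At t = 19.4: DWL = 57.902.
Ratio = (19.4/12.4)² = 2.448.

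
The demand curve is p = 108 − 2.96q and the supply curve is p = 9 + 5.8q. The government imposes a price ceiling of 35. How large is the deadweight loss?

203.64

Competitive equilibrium: 108 − 2.96q = 9 + 5.8q → q* = 11.3014, p* = 74.5479.
At the ceiling p = 35, quantity supplied = (35 − 9)/5.8 = 4.4828.
Willingness to pay at q' = 4.4828: 108 − 2.96·4.4828 = 94.7309.
Δq = 11.3014 − 4.4828 = 6.8186; wedge = 94.7309 − 35 = 59.7309.
The triangle = ½ × 6.8186 × 59.7309 = 203.64.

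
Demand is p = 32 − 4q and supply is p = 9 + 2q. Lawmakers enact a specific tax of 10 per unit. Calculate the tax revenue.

Competitive equilibrium: 32 − 4q = 9 + 2q → q* = 3.8333, p* = 16.6667.
With the tax, the buyer price exceeds the seller price by 10: (32 − 4q) − (9 + 2q) = 10 → q' = 2.1667.
Tax revenue = 10 × 2.1667 = 21.67.

21.67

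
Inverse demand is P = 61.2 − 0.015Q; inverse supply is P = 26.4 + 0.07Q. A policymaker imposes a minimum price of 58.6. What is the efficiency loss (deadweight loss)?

Competitive equilibrium: 61.2 − 0.015Q = 26.4 + 0.07Q → Q* = 409.41176, P* = 55.05882.
At the floor P = 58.6, quantity demanded = (61.2 − 58.6)/0.015 = 173.33333.
Sellers' marginal cost at Q' = 173.33333: 26.4 + 0.07·173.33333 = 38.53333.
ΔQ = 409.41176 − 173.33333 = 236.07843; wedge = 58.6 − 38.53333 = 20.06667.
Deadweight loss = ½ × 236.07843 × 20.06667 = 2368.65.

2368.65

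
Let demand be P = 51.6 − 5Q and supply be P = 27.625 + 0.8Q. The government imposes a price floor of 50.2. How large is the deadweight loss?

43.07

Competitive equilibrium: 51.6 − 5Q = 27.625 + 0.8Q → Q* = 4.1336, P* = 30.9319.
At the floor P = 50.2, quantity demanded = (51.6 − 50.2)/5 = 0.28.
Sellers' marginal cost at Q' = 0.28: 27.625 + 0.8·0.28 = 27.849.
ΔQ = 4.1336 − 0.28 = 3.8536; wedge = 50.2 − 27.849 = 22.351.
DWL = ½ × 3.8536 × 22.351 = 43.07.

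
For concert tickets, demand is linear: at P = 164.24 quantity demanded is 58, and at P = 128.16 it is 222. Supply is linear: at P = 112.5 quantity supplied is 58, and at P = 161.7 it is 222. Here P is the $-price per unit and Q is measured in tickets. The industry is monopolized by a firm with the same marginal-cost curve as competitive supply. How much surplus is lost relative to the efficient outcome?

Demand slope = (128.16 − 164.24)/(222 − 58) = −0.22, so P = 177 − 0.22Q.
Supply slope = (161.7 − 112.5)/(222 − 58) = 0.3, so P = 95.1 + 0.3Q.
Competitive equilibrium: 177 − 0.22Q = 95.1 + 0.3Q → Q* = 157.5, P* = 142.35.
Marginal revenue: MR = 177 − 0.44Q. Set MR = MC: 177 − 0.44Q = 95.1 + 0.3Q → Q_m = 110.6757.
Price P_m = 177 − 0.22·110.6757 = 152.6513; MC(Q_m) = 95.1 + 0.3·110.6757 = 128.3027.
Competitive Q* = 157.5, so ΔQ = 46.8243; wedge = 152.6513 − 128.3027 = 24.3486.
DWL = ½ × 46.8243 × 24.3486 = $570.05.

$570.05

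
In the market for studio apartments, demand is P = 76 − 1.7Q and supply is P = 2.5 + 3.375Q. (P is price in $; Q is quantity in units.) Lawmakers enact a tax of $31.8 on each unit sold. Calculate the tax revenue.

Competitive equilibrium: 76 − 1.7Q = 2.5 + 3.375Q → Q* = 14.4828, P* = 51.3793.
With the tax, the buyer price exceeds the seller price by 31.8: (76 − 1.7Q) − (2.5 + 3.375Q) = 31.8 → Q' = 8.2167.
Tax revenue = 31.8 × 8.2167 = $261.29.

$261.29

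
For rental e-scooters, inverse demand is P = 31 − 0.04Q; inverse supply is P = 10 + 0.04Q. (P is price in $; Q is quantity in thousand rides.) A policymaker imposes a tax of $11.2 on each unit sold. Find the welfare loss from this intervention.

$784 thousand

Competitive equilibrium: 31 − 0.04Q = 10 + 0.04Q → Q* = 262.5, P* = 20.5.
With the tax, the buyer price exceeds the seller price by 11.2: (31 − 0.04Q) − (10 + 0.04Q) = 11.2 → Q' = 122.5.
ΔQ = 262.5 − 122.5 = 140; the wedge equals the tax, 11.2.
Welfare loss = ½ × 140 × 11.2 = $784 thousand.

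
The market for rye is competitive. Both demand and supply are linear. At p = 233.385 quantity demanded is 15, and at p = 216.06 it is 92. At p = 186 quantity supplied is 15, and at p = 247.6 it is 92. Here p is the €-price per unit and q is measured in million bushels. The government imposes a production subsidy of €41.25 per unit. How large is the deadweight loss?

€830.03 million

Demand slope = (216.06 − 233.385)/(92 − 15) = −0.225, so p = 236.76 − 0.225q.
Supply slope = (247.6 − 186)/(92 − 15) = 0.8, so p = 174 + 0.8q.
Competitive equilibrium: 236.76 − 0.225q = 174 + 0.8q → q* = 61.2293, p* = 222.9834.
The subsidy lowers effective supply by 41.25: p = 132.75 + 0.8q.
New quantity: 236.76 − 0.225q = 132.75 + 0.8q → q' = 101.4732.
Overproduction Δq = 101.4732 − 61.2293 = 40.2439; wedge = subsidy = 41.25.
Deadweight loss = ½ × 40.2439 × 41.25 = €830.03 million.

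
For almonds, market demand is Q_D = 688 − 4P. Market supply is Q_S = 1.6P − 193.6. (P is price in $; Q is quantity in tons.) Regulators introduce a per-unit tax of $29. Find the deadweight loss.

In inverse form: demand P = 172 − 0.25Q, supply P = 121 + 0.625Q.
Competitive equilibrium: 172 − 0.25Q = 121 + 0.625Q → Q* = 58.2857, P* = 157.4286.
With the tax, the buyer price exceeds the seller price by 29: (172 − 0.25Q) − (121 + 0.625Q) = 29 → Q' = 25.1429.
ΔQ = 58.2857 − 25.1429 = 33.1428; the wedge equals the tax, 29.
DWL = ½ × 33.1428 × 29 = $480.57.

$480.57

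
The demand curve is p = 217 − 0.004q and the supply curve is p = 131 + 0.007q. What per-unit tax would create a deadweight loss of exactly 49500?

33

Competitive equilibrium: 217 − 0.004q = 131 + 0.007q → q* = 7818.1818, p* = 185.7273.
A tax t gives Δq = t/0.011 and wedge t, so DWL = t²/0.022.
t²/0.022 = 49500 → t² = 1089 → t = 33.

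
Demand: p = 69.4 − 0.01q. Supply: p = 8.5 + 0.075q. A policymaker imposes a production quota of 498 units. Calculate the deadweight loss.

Competitive equilibrium: 69.4 − 0.01q = 8.5 + 0.075q → q* = 716.4706, p* = 62.2353.
At q = 498: demand price = 69.4 − 0.01·498 = 64.42; supply price = 8.5 + 0.075·498 = 45.85.
Δq = 716.4706 − 498 = 218.4706; wedge = 64.42 − 45.85 = 18.57.
Deadweight loss = ½ × 218.4706 × 18.57 = 2028.50.

2028.50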